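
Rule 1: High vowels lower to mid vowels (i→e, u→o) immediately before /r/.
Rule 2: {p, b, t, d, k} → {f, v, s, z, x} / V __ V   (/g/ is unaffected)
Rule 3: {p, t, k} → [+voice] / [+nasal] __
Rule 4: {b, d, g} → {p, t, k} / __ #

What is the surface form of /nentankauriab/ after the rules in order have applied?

nendangaoriap

Rule 1 (pre-rhotic lowering): /u/ is a high vowel immediately before /r/, so it lowers to [o]. /nentankauriab/ → nentankaoriab.
Rule 2 (intervocalic spirantization): no segment meets the environment; /nentankaoriab/ is unchanged.
Rule 3 (post-nasal voicing): /t/ is a voiceless stop immediately after the nasal /n/, so it voices to [d]. /k/ is a voiceless stop immediately after the nasal /n/, so it voices to [g]. /nentankaoriab/ → nendangaoriab.
Rule 4 (final devoicing): /b/ is a voiced stop in word-final position, so it devoices to [p]. /nendangaoriab/ → nendangaoriap.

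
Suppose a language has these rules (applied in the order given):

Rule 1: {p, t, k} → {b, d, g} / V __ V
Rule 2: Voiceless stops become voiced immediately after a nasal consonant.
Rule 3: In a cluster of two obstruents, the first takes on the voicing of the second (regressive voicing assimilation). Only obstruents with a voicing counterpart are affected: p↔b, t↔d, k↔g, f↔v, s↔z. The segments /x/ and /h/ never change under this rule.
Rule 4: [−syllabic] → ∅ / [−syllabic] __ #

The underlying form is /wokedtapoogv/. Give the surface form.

Rule 1 (intervocalic voicing): /k/ is a voiceless stop between vowels /o/ and /e/, so it voices to [g]. /p/ is a voiceless stop between vowels /a/ and /o/, so it voices to [b]. /wokedtapoogv/ → wogedtaboogv.
Rule 2 (post-nasal voicing): no segment meets the environment; /wogedtaboogv/ is unchanged.
Rule 3 (regressive voicing assimilation): /d/ precedes the voiceless obstruent /t/, so it devoices to [t] by assimilation. /wogedtaboogv/ → wogettaboogv.
Rule 4 (final cluster simplification): /v/ is the second consonant of a word-final cluster /gv/, so it deletes. /wogettaboogv/ → wogettaboog.

wogettaboog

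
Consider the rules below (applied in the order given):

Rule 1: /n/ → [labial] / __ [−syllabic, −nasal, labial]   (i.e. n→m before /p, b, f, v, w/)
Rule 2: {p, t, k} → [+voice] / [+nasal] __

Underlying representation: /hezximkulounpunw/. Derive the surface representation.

hezximguloumbumw

Rule 1 (nasal place assimilation): /n/ precedes the labial consonant /p/, so it assimilates in place to [m]. /n/ precedes the labial consonant /w/, so it assimilates in place to [m]. /hezximkulounpunw/ → hezximkuloumpumw.
Rule 2 (post-nasal voicing): /k/ is a voiceless stop immediately after the nasal /m/, so it voices to [g]. /p/ is a voiceless stop immediately after the nasal /m/, so it voices to [b]. /hezximkuloumpumw/ → hezximguloumbumw.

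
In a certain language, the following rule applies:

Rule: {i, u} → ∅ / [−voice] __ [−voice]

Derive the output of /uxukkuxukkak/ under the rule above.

uxkkxkkak

/u/ is a high vowel flanked by voiceless consonants /x/ and /k/, so it deletes.
/u/ is a high vowel flanked by voiceless consonants /k/ and /x/, so it deletes.
/u/ is a high vowel flanked by voiceless consonants /x/ and /k/, so it deletes.
The other instance of /u/ does not occur in the required environment and remains unchanged.
Surface form: [uxkkxkkak].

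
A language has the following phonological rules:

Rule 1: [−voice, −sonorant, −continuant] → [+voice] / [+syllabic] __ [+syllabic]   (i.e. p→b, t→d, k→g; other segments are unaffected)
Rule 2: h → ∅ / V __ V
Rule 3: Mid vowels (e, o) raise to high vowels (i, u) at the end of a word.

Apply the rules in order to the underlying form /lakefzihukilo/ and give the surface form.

lagefziugilu

Rule 1 (intervocalic voicing): /k/ is a voiceless stop between vowels /a/ and /e/, so it voices to [g]. /k/ is a voiceless stop between vowels /u/ and /i/, so it voices to [g]. /lakefzihukilo/ → lagefzihugilo.
Rule 2 (intervocalic h-deletion): /h/ occurs between vowels /i/ and /u/, so it deletes. /lagefzihugilo/ → lagefziugilo.
Rule 3 (final vowel raising): /o/ is a mid vowel in word-final position, so it raises to [u]. /lagefziugilo/ → lagefziugilu.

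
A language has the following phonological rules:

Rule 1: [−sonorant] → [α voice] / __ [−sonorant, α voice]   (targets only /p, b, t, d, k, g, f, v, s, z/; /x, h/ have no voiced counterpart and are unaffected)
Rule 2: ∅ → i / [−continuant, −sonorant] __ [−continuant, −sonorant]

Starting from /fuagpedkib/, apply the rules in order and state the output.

Rule 1 (regressive voicing assimilation): /g/ precedes the voiceless obstruent /p/, so it devoices to [k] by assimilation. /d/ precedes the voiceless obstruent /k/, so it devoices to [t] by assimilation. /fuagpedkib/ → fuakpetkib.
Rule 2 (stop-cluster i-epenthesis): /k/ and /p/ form a stop–stop cluster, so [i] is inserted between them. /t/ and /k/ form a stop–stop cluster, so [i] is inserted between them. /fuakpetkib/ → fuakipetikib.

fuakipetikib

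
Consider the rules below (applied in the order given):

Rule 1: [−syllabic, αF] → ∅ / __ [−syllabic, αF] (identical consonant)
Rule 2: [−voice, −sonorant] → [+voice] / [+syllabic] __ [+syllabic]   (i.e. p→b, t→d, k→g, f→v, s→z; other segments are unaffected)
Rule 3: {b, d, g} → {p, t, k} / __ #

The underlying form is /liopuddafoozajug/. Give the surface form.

Rule 1 (degemination): /dd/ is a geminate; the first /d/ deletes. /liopuddafoozajug/ → liopudafoozajug.
Rule 2 (intervocalic voicing): /p/ is a voiceless obstruent between vowels /o/ and /u/, so it voices to [b]. /f/ is a voiceless obstruent between vowels /a/ and /o/, so it voices to [v]. /liopudafoozajug/ → liobudavoozajug.
Rule 3 (final devoicing): /g/ is a voiced stop in word-final position, so it devoices to [k]. /liobudavoozajug/ → liobudavoozajuk.

liobudavoozajuk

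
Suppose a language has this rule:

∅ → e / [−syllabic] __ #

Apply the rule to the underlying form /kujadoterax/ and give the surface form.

kujadoteraxe

the form ends in the consonant /x/, so [e] is inserted word-finally.
Surface form: [kujadoteraxe].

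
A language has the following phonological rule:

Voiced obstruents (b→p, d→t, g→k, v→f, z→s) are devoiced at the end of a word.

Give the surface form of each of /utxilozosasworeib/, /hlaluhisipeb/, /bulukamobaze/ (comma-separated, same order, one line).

/utxilozosasworeib/: /b/ is a voiced obstruent in word-final position, so it devoices to [p]. → [utxilozosasworeip].
/hlaluhisipeb/: /b/ is a voiced obstruent in word-final position, so it devoices to [p]. → [hlaluhisipep].
/bulukamobaze/: the rule's environment is not met; surfaces unchanged as [bulukamobaze].

utxilozosasworeip, hlaluhisipep, bulukamobaze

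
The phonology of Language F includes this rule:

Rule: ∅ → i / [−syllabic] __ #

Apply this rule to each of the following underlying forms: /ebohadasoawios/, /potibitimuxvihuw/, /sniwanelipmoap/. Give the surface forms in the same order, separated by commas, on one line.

ebohadasoawiosi, potibitimuxvihuwi, sniwanelipmoapi

/ebohadasoawios/: the form ends in the consonant /s/, so [i] is inserted word-finally. → [ebohadasoawiosi].
/potibitimuxvihuw/: the form ends in the consonant /w/, so [i] is inserted word-finally. → [potibitimuxvihuwi].
/sniwanelipmoap/: the form ends in the consonant /p/, so [i] is inserted word-finally. → [sniwanelipmoapi].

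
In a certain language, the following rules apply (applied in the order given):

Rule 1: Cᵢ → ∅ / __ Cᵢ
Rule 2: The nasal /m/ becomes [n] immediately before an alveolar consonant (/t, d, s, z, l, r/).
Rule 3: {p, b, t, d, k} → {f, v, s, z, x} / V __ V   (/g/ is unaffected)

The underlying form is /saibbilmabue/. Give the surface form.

Rule 1 (degemination): /bb/ is a geminate; the first /b/ deletes. /saibbilmabue/ → saibilmabue.
Rule 2 (nasal place assimilation): no segment meets the environment; /saibilmabue/ is unchanged.
Rule 3 (intervocalic spirantization): /b/ is a stop between vowels /i/ and /i/, so it spirantizes to the fricative [v]. /b/ is a stop between vowels /a/ and /u/, so it spirantizes to the fricative [v]. /saibilmabue/ → saivilmavue.

saivilmavue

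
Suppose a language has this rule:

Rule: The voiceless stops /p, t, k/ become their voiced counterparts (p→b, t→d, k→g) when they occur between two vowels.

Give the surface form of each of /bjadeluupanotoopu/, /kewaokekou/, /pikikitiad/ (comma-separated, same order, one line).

/bjadeluupanotoopu/: /p/ is a voiceless stop between vowels /u/ and /a/, so it voices to [b]. /t/ is a voiceless stop between vowels /o/ and /o/, so it voices to [d]. /p/ is a voiceless stop between vowels /o/ and /u/, so it voices to [b]. → [bjadeluubanodoobu].
/kewaokekou/: /k/ is a voiceless stop between vowels /o/ and /e/, so it voices to [g]. /k/ is a voiceless stop between vowels /e/ and /o/, so it voices to [g]. → [kewaogegou].
/pikikitiad/: /k/ is a voiceless stop between vowels /i/ and /i/, so it voices to [g]. /k/ is a voiceless stop between vowels /i/ and /i/, so it voices to [g]. /t/ is a voiceless stop between vowels /i/ and /i/, so it voices to [d]. → [pigigidiad].

bjadeluubanodoobu, kewaogegou, pigigidiad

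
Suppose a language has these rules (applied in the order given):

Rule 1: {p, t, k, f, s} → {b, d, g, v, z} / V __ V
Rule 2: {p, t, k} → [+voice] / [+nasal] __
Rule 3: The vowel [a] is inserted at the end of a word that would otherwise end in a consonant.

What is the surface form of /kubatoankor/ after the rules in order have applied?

kubadoangora

Rule 1 (intervocalic voicing): /t/ is a voiceless obstruent between vowels /a/ and /o/, so it voices to [d]. /kubatoankor/ → kubadoankor.
Rule 2 (post-nasal voicing): /k/ is a voiceless stop immediately after the nasal /n/, so it voices to [g]. /kubadoankor/ → kubadoangor.
Rule 3 (final a-epenthesis): the form ends in the consonant /r/, so [a] is inserted word-finally. /kubadoangor/ → kubadoangora.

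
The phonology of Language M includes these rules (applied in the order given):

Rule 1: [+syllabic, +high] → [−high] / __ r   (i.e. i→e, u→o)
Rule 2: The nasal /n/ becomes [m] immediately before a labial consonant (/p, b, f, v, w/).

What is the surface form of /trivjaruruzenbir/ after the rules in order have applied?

Rule 1 (pre-rhotic lowering): /u/ is a high vowel immediately before /r/, so it lowers to [o]. /i/ is a high vowel immediately before /r/, so it lowers to [e]. /trivjaruruzenbir/ → trivjaroruzenber.
Rule 2 (nasal place assimilation): /n/ precedes the labial consonant /b/, so it assimilates in place to [m]. /trivjaroruzenber/ → trivjaroruzember.

trivjaroruzember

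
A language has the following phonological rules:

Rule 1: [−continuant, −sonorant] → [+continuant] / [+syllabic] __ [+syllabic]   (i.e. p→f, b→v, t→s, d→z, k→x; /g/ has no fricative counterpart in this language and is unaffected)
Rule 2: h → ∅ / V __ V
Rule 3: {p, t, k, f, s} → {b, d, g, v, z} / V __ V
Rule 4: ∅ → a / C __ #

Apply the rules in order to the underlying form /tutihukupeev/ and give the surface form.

Rule 1 (intervocalic spirantization): /t/ is a stop between vowels /u/ and /i/, so it spirantizes to the fricative [s]. /k/ is a stop between vowels /u/ and /u/, so it spirantizes to the fricative [x]. /p/ is a stop between vowels /u/ and /e/, so it spirantizes to the fricative [f]. /tutihukupeev/ → tusihuxufeev.
Rule 2 (intervocalic h-deletion): /h/ occurs between vowels /i/ and /u/, so it deletes. /tusihuxufeev/ → tusiuxufeev.
Rule 3 (intervocalic voicing): /s/ is a voiceless obstruent between vowels /u/ and /i/, so it voices to [z]. /f/ is a voiceless obstruent between vowels /u/ and /e/, so it voices to [v]. /tusiuxufeev/ → tuziuxuveev.
Rule 4 (final a-epenthesis): the form ends in the consonant /v/, so [a] is inserted word-finally. /tuziuxuveev/ → tuziuxuveeva.

tuziuxuveeva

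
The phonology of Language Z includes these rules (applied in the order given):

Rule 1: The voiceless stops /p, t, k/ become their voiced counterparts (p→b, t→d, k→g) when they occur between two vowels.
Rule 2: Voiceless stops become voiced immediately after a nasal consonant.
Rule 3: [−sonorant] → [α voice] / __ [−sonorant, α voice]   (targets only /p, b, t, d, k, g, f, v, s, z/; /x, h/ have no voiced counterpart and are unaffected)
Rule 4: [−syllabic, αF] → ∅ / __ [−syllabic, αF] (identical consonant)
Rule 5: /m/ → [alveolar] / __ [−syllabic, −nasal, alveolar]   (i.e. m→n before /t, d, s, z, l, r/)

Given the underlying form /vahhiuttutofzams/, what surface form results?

Rule 1 (intervocalic voicing): /t/ is a voiceless stop between vowels /u/ and /o/, so it voices to [d]. /vahhiuttutofzams/ → vahhiuttudofzams.
Rule 2 (post-nasal voicing): no segment meets the environment; /vahhiuttudofzams/ is unchanged.
Rule 3 (regressive voicing assimilation): /f/ precedes the voiced obstruent /z/, so it voices to [v] by assimilation. /vahhiuttudofzams/ → vahhiuttudovzams.
Rule 4 (degemination): /hh/ is a geminate; the first /h/ deletes. /tt/ is a geminate; the first /t/ deletes. /vahhiuttudovzams/ → vahiutudovzams.
Rule 5 (nasal place assimilation): /m/ precedes the alveolar consonant /s/, so it assimilates in place to [n]. /vahiutudovzams/ → vahiutudovzans.

vahiutudovzans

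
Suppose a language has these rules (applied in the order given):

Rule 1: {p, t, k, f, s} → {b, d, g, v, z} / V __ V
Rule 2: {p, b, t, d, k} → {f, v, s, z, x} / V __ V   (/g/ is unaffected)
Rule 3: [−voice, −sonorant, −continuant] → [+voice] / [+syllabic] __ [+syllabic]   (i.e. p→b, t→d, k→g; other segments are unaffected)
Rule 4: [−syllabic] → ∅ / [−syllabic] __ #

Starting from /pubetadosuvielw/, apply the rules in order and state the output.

Rule 1 (intervocalic voicing): /t/ is a voiceless obstruent between vowels /e/ and /a/, so it voices to [d]. /s/ is a voiceless obstruent between vowels /o/ and /u/, so it voices to [z]. /pubetadosuvielw/ → pubedadozuvielw.
Rule 2 (intervocalic spirantization): /b/ is a stop between vowels /u/ and /e/, so it spirantizes to the fricative [v]. /d/ is a stop between vowels /e/ and /a/, so it spirantizes to the fricative [z]. /d/ is a stop between vowels /a/ and /o/, so it spirantizes to the fricative [z]. /pubedadozuvielw/ → puvezazozuvielw.
Rule 3 (intervocalic voicing): no segment meets the environment; /puvezazozuvielw/ is unchanged.
Rule 4 (final cluster simplification): /w/ is the second consonant of a word-final cluster /lw/, so it deletes. /puvezazozuvielw/ → puvezazozuviel.

puvezazozuviel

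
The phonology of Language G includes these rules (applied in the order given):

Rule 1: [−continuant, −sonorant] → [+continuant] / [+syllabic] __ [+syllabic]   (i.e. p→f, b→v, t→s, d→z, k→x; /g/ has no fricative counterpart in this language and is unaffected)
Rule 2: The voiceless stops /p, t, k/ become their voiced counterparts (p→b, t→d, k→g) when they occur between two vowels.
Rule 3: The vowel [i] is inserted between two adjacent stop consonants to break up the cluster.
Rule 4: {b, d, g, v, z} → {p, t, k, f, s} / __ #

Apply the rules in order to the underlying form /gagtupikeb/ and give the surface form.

Rule 1 (intervocalic spirantization): /p/ is a stop between vowels /u/ and /i/, so it spirantizes to the fricative [f]. /k/ is a stop between vowels /i/ and /e/, so it spirantizes to the fricative [x]. /gagtupikeb/ → gagtufixeb.
Rule 2 (intervocalic voicing): no segment meets the environment; /gagtufixeb/ is unchanged.
Rule 3 (stop-cluster i-epenthesis): /g/ and /t/ form a stop–stop cluster, so [i] is inserted between them. /gagtufixeb/ → gagitufixeb.
Rule 4 (final devoicing): /b/ is a voiced obstruent in word-final position, so it devoices to [p]. /gagitufixeb/ → gagitufixep.

gagitufixep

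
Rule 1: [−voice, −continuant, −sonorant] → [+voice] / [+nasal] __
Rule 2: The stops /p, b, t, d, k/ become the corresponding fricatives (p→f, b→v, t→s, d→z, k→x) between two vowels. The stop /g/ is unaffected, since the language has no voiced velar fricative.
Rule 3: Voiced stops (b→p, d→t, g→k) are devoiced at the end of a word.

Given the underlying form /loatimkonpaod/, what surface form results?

Rule 1 (post-nasal voicing): /k/ is a voiceless stop immediately after the nasal /m/, so it voices to [g]. /p/ is a voiceless stop immediately after the nasal /n/, so it voices to [b]. /loatimkonpaod/ → loatimgonbaod.
Rule 2 (intervocalic spirantization): /t/ is a stop between vowels /a/ and /i/, so it spirantizes to the fricative [s]. /loatimgonbaod/ → loasimgonbaod.
Rule 3 (final devoicing): /d/ is a voiced stop in word-final position, so it devoices to [t]. /loasimgonbaod/ → loasimgonbaot.

loasimgonbaot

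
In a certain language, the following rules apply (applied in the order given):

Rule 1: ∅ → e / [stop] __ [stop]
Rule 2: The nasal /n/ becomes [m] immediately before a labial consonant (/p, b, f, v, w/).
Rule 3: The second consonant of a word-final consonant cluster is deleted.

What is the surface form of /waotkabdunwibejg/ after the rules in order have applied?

waotekabedumwibej

Rule 1 (stop-cluster e-epenthesis): /t/ and /k/ form a stop–stop cluster, so [e] is inserted between them. /b/ and /d/ form a stop–stop cluster, so [e] is inserted between them. /waotkabdunwibejg/ → waotekabedunwibejg.
Rule 2 (nasal place assimilation): /n/ precedes the labial consonant /w/, so it assimilates in place to [m]. /waotekabedunwibejg/ → waotekabedumwibejg.
Rule 3 (final cluster simplification): /g/ is the second consonant of a word-final cluster /jg/, so it deletes. /waotekabedumwibejg/ → waotekabedumwibej.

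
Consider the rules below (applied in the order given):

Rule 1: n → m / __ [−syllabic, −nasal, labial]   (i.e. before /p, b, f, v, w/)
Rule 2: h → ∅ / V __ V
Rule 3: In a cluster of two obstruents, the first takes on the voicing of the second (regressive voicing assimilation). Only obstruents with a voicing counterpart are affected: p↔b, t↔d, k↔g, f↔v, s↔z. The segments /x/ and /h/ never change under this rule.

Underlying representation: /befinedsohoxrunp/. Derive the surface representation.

befinetsooxrump

Rule 1 (nasal place assimilation): /n/ precedes the labial consonant /p/, so it assimilates in place to [m]. /befinedsohoxrunp/ → befinedsohoxrump.
Rule 2 (intervocalic h-deletion): /h/ occurs between vowels /o/ and /o/, so it deletes. /befinedsohoxrump/ → befinedsooxrump.
Rule 3 (regressive voicing assimilation): /d/ precedes the voiceless obstruent /s/, so it devoices to [t] by assimilation. /befinedsooxrump/ → befinetsooxrump.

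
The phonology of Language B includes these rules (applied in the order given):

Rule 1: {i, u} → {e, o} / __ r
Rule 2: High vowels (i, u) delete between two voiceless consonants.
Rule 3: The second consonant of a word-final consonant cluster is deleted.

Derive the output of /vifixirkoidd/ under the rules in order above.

vifxerkoid

Rule 1 (pre-rhotic lowering): /i/ is a high vowel immediately before /r/, so it lowers to [e]. /vifixirkoidd/ → vifixerkoidd.
Rule 2 (high vowel syncope): /i/ is a high vowel flanked by voiceless consonants /f/ and /x/, so it deletes. /vifixerkoidd/ → vifxerkoidd.
Rule 3 (final cluster simplification): /d/ is the second consonant of a word-final cluster /dd/, so it deletes. /vifxerkoidd/ → vifxerkoid.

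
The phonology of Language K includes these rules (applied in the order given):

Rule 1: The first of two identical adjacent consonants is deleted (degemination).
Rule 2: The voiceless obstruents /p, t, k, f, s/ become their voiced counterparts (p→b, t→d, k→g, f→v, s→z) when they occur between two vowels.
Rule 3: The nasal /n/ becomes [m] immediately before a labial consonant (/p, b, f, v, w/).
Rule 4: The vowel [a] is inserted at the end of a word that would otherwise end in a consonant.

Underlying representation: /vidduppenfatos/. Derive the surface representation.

Rule 1 (degemination): /dd/ is a geminate; the first /d/ deletes. /pp/ is a geminate; the first /p/ deletes. /vidduppenfatos/ → vidupenfatos.
Rule 2 (intervocalic voicing): /p/ is a voiceless obstruent between vowels /u/ and /e/, so it voices to [b]. /t/ is a voiceless obstruent between vowels /a/ and /o/, so it voices to [d]. /vidupenfatos/ → vidubenfados.
Rule 3 (nasal place assimilation): /n/ precedes the labial consonant /f/, so it assimilates in place to [m]. /vidubenfados/ → vidubemfados.
Rule 4 (final a-epenthesis): the form ends in the consonant /s/, so [a] is inserted word-finally. /vidubemfados/ → vidubemfadosa.

vidubemfadosa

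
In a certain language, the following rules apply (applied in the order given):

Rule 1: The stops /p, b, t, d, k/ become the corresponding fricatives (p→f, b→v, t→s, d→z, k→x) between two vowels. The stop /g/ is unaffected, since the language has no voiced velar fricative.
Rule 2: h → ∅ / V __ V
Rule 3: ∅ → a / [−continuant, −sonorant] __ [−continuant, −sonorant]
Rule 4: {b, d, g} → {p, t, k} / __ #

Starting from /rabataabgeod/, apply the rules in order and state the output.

Rule 1 (intervocalic spirantization): /b/ is a stop between vowels /a/ and /a/, so it spirantizes to the fricative [v]. /t/ is a stop between vowels /a/ and /a/, so it spirantizes to the fricative [s]. /rabataabgeod/ → ravasaabgeod.
Rule 2 (intervocalic h-deletion): no segment meets the environment; /ravasaabgeod/ is unchanged.
Rule 3 (stop-cluster a-epenthesis): /b/ and /g/ form a stop–stop cluster, so [a] is inserted between them. /ravasaabgeod/ → ravasaabageod.
Rule 4 (final devoicing): /d/ is a voiced stop in word-final position, so it devoices to [t]. /ravasaabageod/ → ravasaabageot.

ravasaabageot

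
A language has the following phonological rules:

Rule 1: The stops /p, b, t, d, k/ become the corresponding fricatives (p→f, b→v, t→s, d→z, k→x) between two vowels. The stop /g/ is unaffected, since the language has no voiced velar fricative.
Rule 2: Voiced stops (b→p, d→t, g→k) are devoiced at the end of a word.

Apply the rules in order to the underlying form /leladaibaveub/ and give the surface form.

lelazaivaveup

Rule 1 (intervocalic spirantization): /d/ is a stop between vowels /a/ and /a/, so it spirantizes to the fricative [z]. /b/ is a stop between vowels /i/ and /a/, so it spirantizes to the fricative [v]. /leladaibaveub/ → lelazaivaveub.
Rule 2 (final devoicing): /b/ is a voiced stop in word-final position, so it devoices to [p]. /lelazaivaveub/ → lelazaivaveup.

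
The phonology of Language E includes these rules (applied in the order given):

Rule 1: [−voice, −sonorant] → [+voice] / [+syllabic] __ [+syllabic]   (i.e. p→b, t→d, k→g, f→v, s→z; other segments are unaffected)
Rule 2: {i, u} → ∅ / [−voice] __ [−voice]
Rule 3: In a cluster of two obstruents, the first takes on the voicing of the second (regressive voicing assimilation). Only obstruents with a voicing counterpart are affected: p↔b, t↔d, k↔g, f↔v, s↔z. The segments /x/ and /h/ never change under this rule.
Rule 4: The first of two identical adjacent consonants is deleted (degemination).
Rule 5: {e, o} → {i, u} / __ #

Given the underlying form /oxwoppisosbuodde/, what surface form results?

oxwopizozbuodi

Rule 1 (intervocalic voicing): /s/ is a voiceless obstruent between vowels /i/ and /o/, so it voices to [z]. /oxwoppisosbuodde/ → oxwoppizosbuodde.
Rule 2 (high vowel syncope): no segment meets the environment; /oxwoppizosbuodde/ is unchanged.
Rule 3 (regressive voicing assimilation): /s/ precedes the voiced obstruent /b/, so it voices to [z] by assimilation. /oxwoppizosbuodde/ → oxwoppizozbuodde.
Rule 4 (degemination): /pp/ is a geminate; the first /p/ deletes. /dd/ is a geminate; the first /d/ deletes. /oxwoppizozbuodde/ → oxwopizozbuode.
Rule 5 (final vowel raising): /e/ is a mid vowel in word-final position, so it raises to [i]. /oxwopizozbuode/ → oxwopizozbuodi.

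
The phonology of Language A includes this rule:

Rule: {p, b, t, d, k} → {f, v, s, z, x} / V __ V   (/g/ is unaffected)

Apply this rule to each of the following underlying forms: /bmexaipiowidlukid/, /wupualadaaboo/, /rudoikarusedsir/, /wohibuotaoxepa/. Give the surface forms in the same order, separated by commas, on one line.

/bmexaipiowidlukid/: /p/ is a stop between vowels /i/ and /i/, so it spirantizes to the fricative [f]. /k/ is a stop between vowels /u/ and /i/, so it spirantizes to the fricative [x]. → [bmexaifiowidluxid].
/wupualadaaboo/: /p/ is a stop between vowels /u/ and /u/, so it spirantizes to the fricative [f]. /d/ is a stop between vowels /a/ and /a/, so it spirantizes to the fricative [z]. /b/ is a stop between vowels /a/ and /o/, so it spirantizes to the fricative [v]. → [wufualazaavoo].
/rudoikarusedsir/: /d/ is a stop between vowels /u/ and /o/, so it spirantizes to the fricative [z]. /k/ is a stop between vowels /i/ and /a/, so it spirantizes to the fricative [x]. → [ruzoixarusedsir].
/wohibuotaoxepa/: /b/ is a stop between vowels /i/ and /u/, so it spirantizes to the fricative [v]. /t/ is a stop between vowels /o/ and /a/, so it spirantizes to the fricative [s]. /p/ is a stop between vowels /e/ and /a/, so it spirantizes to the fricative [f]. → [wohivuosaoxefa].

bmexaifiowidluxid, wufualazaavoo, ruzoixarusedsir, wohivuosaoxefa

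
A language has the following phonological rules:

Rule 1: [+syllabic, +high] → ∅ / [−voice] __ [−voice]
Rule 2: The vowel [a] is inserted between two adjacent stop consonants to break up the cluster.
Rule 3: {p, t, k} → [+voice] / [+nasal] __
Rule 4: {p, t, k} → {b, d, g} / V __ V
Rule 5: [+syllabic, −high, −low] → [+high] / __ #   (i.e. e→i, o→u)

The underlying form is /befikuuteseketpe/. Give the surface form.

befkuudesegedabi

Rule 1 (high vowel syncope): /i/ is a high vowel flanked by voiceless consonants /f/ and /k/, so it deletes. /befikuuteseketpe/ → befkuuteseketpe.
Rule 2 (stop-cluster a-epenthesis): /t/ and /p/ form a stop–stop cluster, so [a] is inserted between them. /befkuuteseketpe/ → befkuuteseketape.
Rule 3 (post-nasal voicing): no segment meets the environment; /befkuuteseketape/ is unchanged.
Rule 4 (intervocalic voicing): /t/ is a voiceless stop between vowels /u/ and /e/, so it voices to [d]. /k/ is a voiceless stop between vowels /e/ and /e/, so it voices to [g]. /t/ is a voiceless stop between vowels /e/ and /a/, so it voices to [d]. /p/ is a voiceless stop between vowels /a/ and /e/, so it voices to [b]. /befkuuteseketape/ → befkuudesegedabe.
Rule 5 (final vowel raising): /e/ is a mid vowel in word-final position, so it raises to [i]. /befkuudesegedabe/ → befkuudesegedabi.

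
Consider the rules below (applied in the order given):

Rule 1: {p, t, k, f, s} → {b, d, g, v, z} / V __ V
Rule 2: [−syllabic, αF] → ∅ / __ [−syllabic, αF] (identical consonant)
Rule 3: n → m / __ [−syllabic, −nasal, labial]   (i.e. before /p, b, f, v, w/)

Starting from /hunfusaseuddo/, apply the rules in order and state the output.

Rule 1 (intervocalic voicing): /s/ is a voiceless obstruent between vowels /u/ and /a/, so it voices to [z]. /s/ is a voiceless obstruent between vowels /a/ and /e/, so it voices to [z]. /hunfusaseuddo/ → hunfuzazeuddo.
Rule 2 (degemination): /dd/ is a geminate; the first /d/ deletes. /hunfuzazeuddo/ → hunfuzazeudo.
Rule 3 (nasal place assimilation): /n/ precedes the labial consonant /f/, so it assimilates in place to [m]. /hunfuzazeudo/ → humfuzazeudo.

humfuzazeudo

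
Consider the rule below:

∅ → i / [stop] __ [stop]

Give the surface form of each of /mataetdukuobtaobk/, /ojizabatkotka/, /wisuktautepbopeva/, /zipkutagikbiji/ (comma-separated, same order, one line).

mataetidukuobitaobik, ojizabatikotika, wisukitautepibopeva, zipikutagikibiji

/mataetdukuobtaobk/: /t/ and /d/ form a stop–stop cluster, so [i] is inserted between them. /b/ and /t/ form a stop–stop cluster, so [i] is inserted between them. /b/ and /k/ form a stop–stop cluster, so [i] is inserted between them. → [mataetidukuobitaobik].
/ojizabatkotka/: /t/ and /k/ form a stop–stop cluster, so [i] is inserted between them. /t/ and /k/ form a stop–stop cluster, so [i] is inserted between them. → [ojizabatikotika].
/wisuktautepbopeva/: /k/ and /t/ form a stop–stop cluster, so [i] is inserted between them. /p/ and /b/ form a stop–stop cluster, so [i] is inserted between them. → [wisukitautepibopeva].
/zipkutagikbiji/: /p/ and /k/ form a stop–stop cluster, so [i] is inserted between them. /k/ and /b/ form a stop–stop cluster, so [i] is inserted between them. → [zipikutagikibiji].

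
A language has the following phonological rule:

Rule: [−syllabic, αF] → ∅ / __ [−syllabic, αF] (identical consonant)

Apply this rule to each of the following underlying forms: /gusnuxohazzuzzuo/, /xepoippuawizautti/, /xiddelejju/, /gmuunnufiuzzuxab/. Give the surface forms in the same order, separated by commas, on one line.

gusnuxohazuzuo, xepoipuawizauti, xideleju, gmuunufiuzuxab

/gusnuxohazzuzzuo/: /zz/ is a geminate; the first /z/ deletes. /zz/ is a geminate; the first /z/ deletes. → [gusnuxohazuzuo].
/xepoippuawizautti/: /pp/ is a geminate; the first /p/ deletes. /tt/ is a geminate; the first /t/ deletes. → [xepoipuawizauti].
/xiddelejju/: /dd/ is a geminate; the first /d/ deletes. /jj/ is a geminate; the first /j/ deletes. → [xideleju].
/gmuunnufiuzzuxab/: /nn/ is a geminate; the first /n/ deletes. /zz/ is a geminate; the first /z/ deletes. → [gmuunufiuzuxab].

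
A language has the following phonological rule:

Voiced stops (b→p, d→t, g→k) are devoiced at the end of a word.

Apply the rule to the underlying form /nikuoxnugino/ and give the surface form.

nikuoxnugino

No segment of /nikuoxnugino/ meets the structural description of the rule, so the form surfaces unchanged.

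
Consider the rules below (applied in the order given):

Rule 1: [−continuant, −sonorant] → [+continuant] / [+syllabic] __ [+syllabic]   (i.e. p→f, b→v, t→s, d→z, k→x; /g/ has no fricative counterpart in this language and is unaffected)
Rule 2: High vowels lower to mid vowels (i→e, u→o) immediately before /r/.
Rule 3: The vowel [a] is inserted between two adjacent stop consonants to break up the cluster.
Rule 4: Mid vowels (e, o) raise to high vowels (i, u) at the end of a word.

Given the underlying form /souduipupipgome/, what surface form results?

souzuifufipagomi

Rule 1 (intervocalic spirantization): /d/ is a stop between vowels /u/ and /u/, so it spirantizes to the fricative [z]. /p/ is a stop between vowels /i/ and /u/, so it spirantizes to the fricative [f]. /p/ is a stop between vowels /u/ and /i/, so it spirantizes to the fricative [f]. /souduipupipgome/ → souzuifufipgome.
Rule 2 (pre-rhotic lowering): no segment meets the environment; /souzuifufipgome/ is unchanged.
Rule 3 (stop-cluster a-epenthesis): /p/ and /g/ form a stop–stop cluster, so [a] is inserted between them. /souzuifufipgome/ → souzuifufipagome.
Rule 4 (final vowel raising): /e/ is a mid vowel in word-final position, so it raises to [i]. /souzuifufipagome/ → souzuifufipagomi.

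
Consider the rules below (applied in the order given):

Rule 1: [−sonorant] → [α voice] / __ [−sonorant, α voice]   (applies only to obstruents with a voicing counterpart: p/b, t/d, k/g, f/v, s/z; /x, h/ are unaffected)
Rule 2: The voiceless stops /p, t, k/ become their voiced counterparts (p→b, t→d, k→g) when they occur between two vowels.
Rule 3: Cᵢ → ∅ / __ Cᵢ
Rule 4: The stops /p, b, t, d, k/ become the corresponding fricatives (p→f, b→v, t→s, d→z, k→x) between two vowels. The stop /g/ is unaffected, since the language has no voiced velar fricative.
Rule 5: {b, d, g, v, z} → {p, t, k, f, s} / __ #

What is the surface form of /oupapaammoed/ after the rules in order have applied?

Rule 1 (regressive voicing assimilation): no segment meets the environment; /oupapaammoed/ is unchanged.
Rule 2 (intervocalic voicing): /p/ is a voiceless stop between vowels /u/ and /a/, so it voices to [b]. /p/ is a voiceless stop between vowels /a/ and /a/, so it voices to [b]. /oupapaammoed/ → oubabaammoed.
Rule 3 (degemination): /mm/ is a geminate; the first /m/ deletes. /oubabaammoed/ → oubabaamoed.
Rule 4 (intervocalic spirantization): /b/ is a stop between vowels /u/ and /a/, so it spirantizes to the fricative [v]. /b/ is a stop between vowels /a/ and /a/, so it spirantizes to the fricative [v]. /oubabaamoed/ → ouvavaamoed.
Rule 5 (final devoicing): /d/ is a voiced obstruent in word-final position, so it devoices to [t]. /ouvavaamoed/ → ouvavaamoet.

ouvavaamoet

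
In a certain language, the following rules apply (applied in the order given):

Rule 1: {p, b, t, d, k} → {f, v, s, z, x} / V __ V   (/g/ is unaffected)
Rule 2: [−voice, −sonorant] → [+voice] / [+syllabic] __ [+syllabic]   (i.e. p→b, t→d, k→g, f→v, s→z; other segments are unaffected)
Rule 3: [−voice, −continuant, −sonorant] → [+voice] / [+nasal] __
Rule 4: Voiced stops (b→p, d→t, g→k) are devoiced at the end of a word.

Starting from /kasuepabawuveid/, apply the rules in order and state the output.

Rule 1 (intervocalic spirantization): /p/ is a stop between vowels /e/ and /a/, so it spirantizes to the fricative [f]. /b/ is a stop between vowels /a/ and /a/, so it spirantizes to the fricative [v]. /kasuepabawuveid/ → kasuefavawuveid.
Rule 2 (intervocalic voicing): /s/ is a voiceless obstruent between vowels /a/ and /u/, so it voices to [z]. /f/ is a voiceless obstruent between vowels /e/ and /a/, so it voices to [v]. /kasuefavawuveid/ → kazuevavawuveid.
Rule 3 (post-nasal voicing): no segment meets the environment; /kazuevavawuveid/ is unchanged.
Rule 4 (final devoicing): /d/ is a voiced stop in word-final position, so it devoices to [t]. /kazuevavawuveid/ → kazuevavawuveit.

kazuevavawuveit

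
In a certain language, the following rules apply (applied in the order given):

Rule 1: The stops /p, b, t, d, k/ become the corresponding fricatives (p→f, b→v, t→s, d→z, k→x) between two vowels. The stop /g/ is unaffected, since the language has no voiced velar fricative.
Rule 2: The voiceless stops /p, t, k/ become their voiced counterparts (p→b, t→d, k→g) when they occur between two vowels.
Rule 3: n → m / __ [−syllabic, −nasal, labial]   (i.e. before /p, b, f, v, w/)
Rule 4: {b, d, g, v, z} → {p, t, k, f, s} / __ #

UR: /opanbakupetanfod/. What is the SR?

ofambaxufesamfot

Rule 1 (intervocalic spirantization): /p/ is a stop between vowels /o/ and /a/, so it spirantizes to the fricative [f]. /k/ is a stop between vowels /a/ and /u/, so it spirantizes to the fricative [x]. /p/ is a stop between vowels /u/ and /e/, so it spirantizes to the fricative [f]. /t/ is a stop between vowels /e/ and /a/, so it spirantizes to the fricative [s]. /opanbakupetanfod/ → ofanbaxufesanfod.
Rule 2 (intervocalic voicing): no segment meets the environment; /ofanbaxufesanfod/ is unchanged.
Rule 3 (nasal place assimilation): /n/ precedes the labial consonant /b/, so it assimilates in place to [m]. /n/ precedes the labial consonant /f/, so it assimilates in place to [m]. /ofanbaxufesanfod/ → ofambaxufesamfod.
Rule 4 (final devoicing): /d/ is a voiced obstruent in word-final position, so it devoices to [t]. /ofambaxufesamfod/ → ofambaxufesamfot.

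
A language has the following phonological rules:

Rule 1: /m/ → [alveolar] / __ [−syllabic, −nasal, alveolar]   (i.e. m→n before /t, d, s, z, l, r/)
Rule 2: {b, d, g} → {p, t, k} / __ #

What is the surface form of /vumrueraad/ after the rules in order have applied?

Rule 1 (nasal place assimilation): /m/ precedes the alveolar consonant /r/, so it assimilates in place to [n]. /vumrueraad/ → vunrueraad.
Rule 2 (final devoicing): /d/ is a voiced stop in word-final position, so it devoices to [t]. /vunrueraad/ → vunrueraat.

vunrueraat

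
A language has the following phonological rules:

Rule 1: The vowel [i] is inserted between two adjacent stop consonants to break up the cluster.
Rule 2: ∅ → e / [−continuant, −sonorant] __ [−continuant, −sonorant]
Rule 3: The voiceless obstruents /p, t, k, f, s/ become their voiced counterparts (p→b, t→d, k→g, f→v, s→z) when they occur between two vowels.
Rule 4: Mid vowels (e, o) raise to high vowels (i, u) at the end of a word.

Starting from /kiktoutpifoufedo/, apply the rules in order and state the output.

kigidoudibivouvedu

Rule 1 (stop-cluster i-epenthesis): /k/ and /t/ form a stop–stop cluster, so [i] is inserted between them. /t/ and /p/ form a stop–stop cluster, so [i] is inserted between them. /kiktoutpifoufedo/ → kikitoutipifoufedo.
Rule 2 (stop-cluster e-epenthesis): no segment meets the environment; /kikitoutipifoufedo/ is unchanged.
Rule 3 (intervocalic voicing): /k/ is a voiceless obstruent between vowels /i/ and /i/, so it voices to [g]. /t/ is a voiceless obstruent between vowels /i/ and /o/, so it voices to [d]. /t/ is a voiceless obstruent between vowels /u/ and /i/, so it voices to [d]. /p/ is a voiceless obstruent between vowels /i/ and /i/, so it voices to [b]. /f/ is a voiceless obstruent between vowels /i/ and /o/, so it voices to [v]. /f/ is a voiceless obstruent between vowels /u/ and /e/, so it voices to [v]. /kikitoutipifoufedo/ → kigidoudibivouvedo.
Rule 4 (final vowel raising): /o/ is a mid vowel in word-final position, so it raises to [u]. /kigidoudibivouvedo/ → kigidoudibivouvedu.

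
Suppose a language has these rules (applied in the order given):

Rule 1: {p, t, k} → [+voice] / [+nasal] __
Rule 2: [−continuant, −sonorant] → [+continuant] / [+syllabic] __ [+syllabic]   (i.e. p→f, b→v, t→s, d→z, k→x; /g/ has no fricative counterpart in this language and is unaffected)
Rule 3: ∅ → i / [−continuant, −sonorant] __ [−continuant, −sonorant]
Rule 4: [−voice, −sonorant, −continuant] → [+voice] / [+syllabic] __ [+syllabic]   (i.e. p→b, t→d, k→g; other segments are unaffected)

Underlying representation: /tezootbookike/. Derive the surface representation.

Rule 1 (post-nasal voicing): no segment meets the environment; /tezootbookike/ is unchanged.
Rule 2 (intervocalic spirantization): /k/ is a stop between vowels /o/ and /i/, so it spirantizes to the fricative [x]. /k/ is a stop between vowels /i/ and /e/, so it spirantizes to the fricative [x]. /tezootbookike/ → tezootbooxixe.
Rule 3 (stop-cluster i-epenthesis): /t/ and /b/ form a stop–stop cluster, so [i] is inserted between them. /tezootbooxixe/ → tezootibooxixe.
Rule 4 (intervocalic voicing): /t/ is a voiceless stop between vowels /o/ and /i/, so it voices to [d]. /tezootibooxixe/ → tezoodibooxixe.

tezoodibooxixe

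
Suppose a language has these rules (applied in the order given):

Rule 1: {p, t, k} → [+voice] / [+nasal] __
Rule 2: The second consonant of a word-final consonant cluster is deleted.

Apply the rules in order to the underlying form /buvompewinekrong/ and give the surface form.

buvombewinekron

Rule 1 (post-nasal voicing): /p/ is a voiceless stop immediately after the nasal /m/, so it voices to [b]. /buvompewinekrong/ → buvombewinekrong.
Rule 2 (final cluster simplification): /g/ is the second consonant of a word-final cluster /ng/, so it deletes. /buvombewinekrong/ → buvombewinekron.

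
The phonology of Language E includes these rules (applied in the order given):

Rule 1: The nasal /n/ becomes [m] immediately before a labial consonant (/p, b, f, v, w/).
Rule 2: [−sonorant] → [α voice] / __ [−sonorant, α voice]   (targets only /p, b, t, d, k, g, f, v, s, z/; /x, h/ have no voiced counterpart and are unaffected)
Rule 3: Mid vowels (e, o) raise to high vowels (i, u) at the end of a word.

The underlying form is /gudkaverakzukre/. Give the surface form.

gutkaveragzukri

Rule 1 (nasal place assimilation): no segment meets the environment; /gudkaverakzukre/ is unchanged.
Rule 2 (regressive voicing assimilation): /d/ precedes the voiceless obstruent /k/, so it devoices to [t] by assimilation. /k/ precedes the voiced obstruent /z/, so it voices to [g] by assimilation. /gudkaverakzukre/ → gutkaveragzukre.
Rule 3 (final vowel raising): /e/ is a mid vowel in word-final position, so it raises to [i]. /gutkaveragzukre/ → gutkaveragzukri.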